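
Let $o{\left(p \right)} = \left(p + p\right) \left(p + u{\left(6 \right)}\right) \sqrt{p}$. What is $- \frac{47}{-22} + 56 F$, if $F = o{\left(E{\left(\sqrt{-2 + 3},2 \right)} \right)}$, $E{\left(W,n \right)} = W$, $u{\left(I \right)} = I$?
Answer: $\frac{17295}{22} \approx 786.14$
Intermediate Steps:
$o{\left(p \right)} = 2 p^{\frac{3}{2}} \left(6 + p\right)$ ($o{\left(p \right)} = \left(p + p\right) \left(p + 6\right) \sqrt{p} = 2 p \left(6 + p\right) \sqrt{p} = 2 p^{\frac{3}{2}} \left(6 + p\right)$)
$F = 14$ ($F = 2 \left(\sqrt{-2 + 3}\right)^{\frac{3}{2}} \left(6 + \sqrt{-2 + 3}\right) = 2 \left(\sqrt{1}\right)^{\frac{3}{2}} \left(6 + \sqrt{1}\right) = 2 \cdot 1^{\frac{3}{2}} \left(6 + 1\right) = 2 \cdot 1 \cdot 7 = 14$)
$- \frac{47}{-22} + 56 F = - \frac{47}{-22} + 56 \cdot 14 = \left(-47\right) \left(- \frac{1}{22}\right) + 784 = \frac{47}{22} + 784 = \frac{17295}{22}$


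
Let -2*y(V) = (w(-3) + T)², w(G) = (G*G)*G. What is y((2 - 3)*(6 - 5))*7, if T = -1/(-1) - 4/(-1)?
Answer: -1694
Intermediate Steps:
T = 5 (T = -1*(-1) - 4*(-1) = 1 + 4 = 5)
w(G) = G³ (w(G) = G²*G = G³)
y(V) = -242 (y(V) = -((-3)³ + 5)²/2 = -(-27 + 5)²/2 = -½*(-22)² = -½*484 = -242)
y((2 - 3)*(6 - 5))*7 = -242*7 = -1694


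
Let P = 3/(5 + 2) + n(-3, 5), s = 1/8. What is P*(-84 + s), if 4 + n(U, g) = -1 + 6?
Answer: -3355/28 ≈ -119.82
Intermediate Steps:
n(U, g) = 1 (n(U, g) = -4 + (-1 + 6) = -4 + 5 = 1)
s = 1/8 ≈ 0.12500
P = 10/7 (P = 3/(5 + 2) + 1 = 3/7 + 1 = 10/7 ≈ 1.4286)
P*(-84 + s) = 10*(-84 + 1/8)/7 = (10/7)*(-671/8) = -3355/28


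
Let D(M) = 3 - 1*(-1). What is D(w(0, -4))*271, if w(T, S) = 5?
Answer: 1084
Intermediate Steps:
D(M) = 4 (D(M) = 3 + 1 = 4)
D(w(0, -4))*271 = 4*271 = 1084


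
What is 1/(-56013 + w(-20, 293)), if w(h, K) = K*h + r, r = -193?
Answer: -1/62066 ≈ -1.6112e-5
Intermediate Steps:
w(h, K) = -193 + K*h (w(h, K) = K*h - 193 = -193 + K*h)
1/(-56013 + w(-20, 293)) = 1/(-56013 + (-193 + 293*(-20))) = 1/(-56013 + (-193 - 5860)) = 1/(-56013 - 6053) = 1/(-62066) = -1/62066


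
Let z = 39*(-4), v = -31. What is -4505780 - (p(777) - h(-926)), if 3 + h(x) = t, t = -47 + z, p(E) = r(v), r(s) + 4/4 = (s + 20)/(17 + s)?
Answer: -63083801/14 ≈ -4.5060e+6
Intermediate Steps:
z = -156
r(s) = -1 + (20 + s)/(17 + s) (r(s) = -1 + (s + 20)/(17 + s) = -1 + (20 + s)/(17 + s))
p(E) = -3/14 (p(E) = 3/(17 - 31) = 3/(-14) = 3*(-1/14) = -3/14)
t = -203 (t = -47 - 156 = -203)
h(x) = -206 (h(x) = -3 - 203 = -206)
-4505780 - (p(777) - h(-926)) = -4505780 - (-3/14 - 1*(-206)) = -4505780 - (-3/14 + 206) = -4505780 - 1*2881/14 = -4505780 - 2881/14 = -63083801/14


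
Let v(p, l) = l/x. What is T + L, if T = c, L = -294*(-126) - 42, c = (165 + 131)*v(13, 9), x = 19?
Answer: 705702/19 ≈ 37142.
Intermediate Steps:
v(p, l) = l/19
c = 2664/19 (c = (165 + 131)*((1/19)*9) = 296*(9/19) = 2664/19 ≈ 140.21)
L = 37002 (L = 37044 - 42 = 37002)
T = 2664/19 ≈ 140.21
T + L = 2664/19 + 37002 = 705702/19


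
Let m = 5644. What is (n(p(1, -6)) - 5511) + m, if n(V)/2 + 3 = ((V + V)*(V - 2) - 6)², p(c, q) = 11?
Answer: 73855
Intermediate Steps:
n(V) = -6 + 2*(-6 + 2*V*(-2 + V))² (n(V) = -6 + 2*((V + V)*(V - 2) - 6)² = -6 + 2*((2*V)*(-2 + V) - 6)² = -6 + 2*(2*V*(-2 + V) - 6)² = -6 + 2*(-6 + 2*V*(-2 + V))²)
(n(p(1, -6)) - 5511) + m = ((-6 + 8*(3 - 1*11² + 2*11)²) - 5511) + 5644 = ((-6 + 8*(3 - 1*121 + 22)²) - 5511) + 5644 = ((-6 + 8*(3 - 121 + 22)²) - 5511) + 5644 = ((-6 + 8*(-96)²) - 5511) + 5644 = ((-6 + 8*9216) - 5511) + 5644 = ((-6 + 73728) - 5511) + 5644 = (73722 - 5511) + 5644 = 68211 + 5644 = 73855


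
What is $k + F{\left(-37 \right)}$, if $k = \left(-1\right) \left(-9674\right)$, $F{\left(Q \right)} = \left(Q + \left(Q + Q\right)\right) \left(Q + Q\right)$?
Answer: $17888$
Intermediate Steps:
$F{\left(Q \right)} = 6 Q^{2}$ ($F{\left(Q \right)} = \left(Q + 2 Q\right) 2 Q = 3 Q 2 Q = 6 Q^{2}$)
$k = 9674$
$k + F{\left(-37 \right)} = 9674 + 6 \left(-37\right)^{2} = 9674 + 6 \cdot 1369 = 9674 + 8214 = 17888$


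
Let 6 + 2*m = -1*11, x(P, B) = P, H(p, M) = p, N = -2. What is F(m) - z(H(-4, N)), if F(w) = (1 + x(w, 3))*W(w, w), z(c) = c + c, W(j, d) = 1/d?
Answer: 151/17 ≈ 8.8824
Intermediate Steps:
z(c) = 2*c
m = -17/2 (m = -3 + (-1*11)/2 = -3 + (½)*(-11) = -3 - 11/2 = -17/2 ≈ -8.5000)
F(w) = (1 + w)/w
F(m) - z(H(-4, N)) = (1 - 17/2)/(-17/2) - 2*(-4) = -2/17*(-15/2) - 1*(-8) = 15/17 + 8 = 151/17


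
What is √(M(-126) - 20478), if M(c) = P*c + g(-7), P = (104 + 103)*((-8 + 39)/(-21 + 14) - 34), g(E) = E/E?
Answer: √981817 ≈ 990.87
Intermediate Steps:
g(E) = 1
P = -55683/7 (P = 207*(31/(-7) - 34) = 207*(31*(-⅐) - 34) = 207*(-31/7 - 34) = 207*(-269/7) = -55683/7 ≈ -7954.7)
M(c) = 1 - 55683*c/7 (M(c) = -55683*c/7 + 1 = 1 - 55683*c/7)
√(M(-126) - 20478) = √((1 - 55683/7*(-126)) - 20478) = √((1 + 1002294) - 20478) = √(1002295 - 20478) = √981817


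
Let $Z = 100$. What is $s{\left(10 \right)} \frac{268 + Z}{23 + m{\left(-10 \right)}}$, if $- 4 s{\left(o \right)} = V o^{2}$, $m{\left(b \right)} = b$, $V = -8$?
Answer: $\frac{73600}{13} \approx 5661.5$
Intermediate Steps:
$s{\left(o \right)} = 2 o^{2}$ ($s{\left(o \right)} = - \frac{\left(-8\right) o^{2}}{4} = 2 o^{2}$)
$s{\left(10 \right)} \frac{268 + Z}{23 + m{\left(-10 \right)}} = 2 \cdot 10^{2} \frac{268 + 100}{23 - 10} = 2 \cdot 100 \cdot \frac{368}{13} = 200 \cdot 368 \cdot \frac{1}{13} = 200 \cdot \frac{368}{13} = \frac{73600}{13}$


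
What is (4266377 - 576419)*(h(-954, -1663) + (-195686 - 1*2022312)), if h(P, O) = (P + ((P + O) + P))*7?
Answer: -8301198883734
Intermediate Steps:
h(P, O) = 7*O + 21*P (h(P, O) = (P + ((O + P) + P))*7 = (P + (O + 2*P))*7 = (O + 3*P)*7 = 7*O + 21*P)
(4266377 - 576419)*(h(-954, -1663) + (-195686 - 1*2022312)) = (4266377 - 576419)*((7*(-1663) + 21*(-954)) + (-195686 - 1*2022312)) = 3689958*((-11641 - 20034) + (-195686 - 2022312)) = 3689958*(-31675 - 2217998) = 3689958*(-2249673) = -8301198883734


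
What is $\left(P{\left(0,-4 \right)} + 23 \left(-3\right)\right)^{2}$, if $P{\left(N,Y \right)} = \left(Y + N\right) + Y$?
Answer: $5929$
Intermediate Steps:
$P{\left(N,Y \right)} = N + 2 Y$ ($P{\left(N,Y \right)} = \left(N + Y\right) + Y = N + 2 Y$)
$\left(P{\left(0,-4 \right)} + 23 \left(-3\right)\right)^{2} = \left(\left(0 + 2 \left(-4\right)\right) + 23 \left(-3\right)\right)^{2} = \left(\left(0 - 8\right) - 69\right)^{2} = \left(-8 - 69\right)^{2} = \left(-77\right)^{2} = 5929$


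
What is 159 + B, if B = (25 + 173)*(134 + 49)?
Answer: 36393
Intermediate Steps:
B = 36234 (B = 198*183 = 36234)
159 + B = 159 + 36234 = 36393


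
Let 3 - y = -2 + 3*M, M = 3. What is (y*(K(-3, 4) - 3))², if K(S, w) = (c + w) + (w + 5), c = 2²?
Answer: 3136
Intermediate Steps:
y = -4 (y = 3 - (-2 + 3*3) = 3 - (-2 + 9) = 3 - 1*7 = 3 - 7 = -4)
c = 4
K(S, w) = 9 + 2*w (K(S, w) = (4 + w) + (w + 5) = (4 + w) + (5 + w) = 9 + 2*w)
(y*(K(-3, 4) - 3))² = (-4*((9 + 2*4) - 3))² = (-4*((9 + 8) - 3))² = (-4*(17 - 3))² = (-4*14)² = (-56)² = 3136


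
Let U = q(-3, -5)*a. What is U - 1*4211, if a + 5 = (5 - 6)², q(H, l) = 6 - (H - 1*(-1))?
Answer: -4243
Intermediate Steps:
q(H, l) = 5 - H (q(H, l) = 6 - (H + 1) = 6 - (1 + H) = 6 + (-1 - H) = 5 - H)
a = -4 (a = -5 + (5 - 6)² = -5 + (-1)² = -5 + 1 = -4)
U = -32 (U = (5 - 1*(-3))*(-4) = (5 + 3)*(-4) = 8*(-4) = -32)
U - 1*4211 = -32 - 1*4211 = -32 - 4211 = -4243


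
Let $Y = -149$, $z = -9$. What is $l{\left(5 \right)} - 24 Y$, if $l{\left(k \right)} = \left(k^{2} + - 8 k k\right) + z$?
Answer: $3392$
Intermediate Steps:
$l{\left(k \right)} = -9 - 7 k^{2}$ ($l{\left(k \right)} = \left(k^{2} + - 8 k k\right) - 9 = \left(k^{2} - 8 k^{2}\right) - 9 = - 7 k^{2} - 9 = -9 - 7 k^{2}$)
$l{\left(5 \right)} - 24 Y = \left(-9 - 7 \cdot 5^{2}\right) - -3576 = \left(-9 - 175\right) + 3576 = -184 + 3576 = 3392$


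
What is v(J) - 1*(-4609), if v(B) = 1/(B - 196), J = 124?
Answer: 331847/72 ≈ 4609.0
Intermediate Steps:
v(B) = 1/(-196 + B)
v(J) - 1*(-4609) = 1/(-196 + 124) - 1*(-4609) = 1/(-72) + 4609 = -1/72 + 4609 = 331847/72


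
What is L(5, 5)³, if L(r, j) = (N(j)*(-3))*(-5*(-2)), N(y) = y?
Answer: -3375000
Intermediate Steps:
L(r, j) = -30*j (L(r, j) = (j*(-3))*(-5*(-2)) = -3*j*10 = -30*j)
L(5, 5)³ = (-30*5)³ = (-150)³ = -3375000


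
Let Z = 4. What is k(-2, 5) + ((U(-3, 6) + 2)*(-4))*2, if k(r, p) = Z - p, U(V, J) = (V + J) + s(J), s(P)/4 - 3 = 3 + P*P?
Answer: -1385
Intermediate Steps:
s(P) = 24 + 4*P² (s(P) = 12 + 4*(3 + P*P) = 12 + 4*(3 + P²) = 12 + (12 + 4*P²) = 24 + 4*P²)
U(V, J) = 24 + J + V + 4*J² (U(V, J) = (V + J) + (24 + 4*J²) = (J + V) + (24 + 4*J²) = 24 + J + V + 4*J²)
k(r, p) = 4 - p
k(-2, 5) + ((U(-3, 6) + 2)*(-4))*2 = (4 - 1*5) + (((24 + 6 - 3 + 4*6²) + 2)*(-4))*2 = (4 - 5) + (((24 + 6 - 3 + 4*36) + 2)*(-4))*2 = -1 + (((24 + 6 - 3 + 144) + 2)*(-4))*2 = -1 + ((171 + 2)*(-4))*2 = -1 + (173*(-4))*2 = -1 - 692*2 = -1 - 1384 = -1385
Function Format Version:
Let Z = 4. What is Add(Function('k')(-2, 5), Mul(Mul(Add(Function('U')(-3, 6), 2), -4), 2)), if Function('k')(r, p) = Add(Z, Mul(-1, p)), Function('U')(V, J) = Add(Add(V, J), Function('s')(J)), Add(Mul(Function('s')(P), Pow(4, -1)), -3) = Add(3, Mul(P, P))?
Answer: -1385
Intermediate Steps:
Function('s')(P) = Add(24, Mul(4, Pow(P, 2))) (Function('s')(P) = Add(12, Mul(4, Add(3, Mul(P, P)))) = Add(12, Mul(4, Add(3, Pow(P, 2)))) = Add(12, Add(12, Mul(4, Pow(P, 2)))) = Add(24, Mul(4, Pow(P, 2))))
Function('U')(V, J) = Add(24, J, V, Mul(4, Pow(J, 2))) (Function('U')(V, J) = Add(Add(V, J), Add(24, Mul(4, Pow(J, 2)))) = Add(Add(J, V), Add(24, Mul(4, Pow(J, 2)))) = Add(24, J, V, Mul(4, Pow(J, 2))))
Function('k')(r, p) = Add(4, Mul(-1, p))
Add(Function('k')(-2, 5), Mul(Mul(Add(Function('U')(-3, 6), 2), -4), 2)) = Add(Add(4, Mul(-1, 5)), Mul(Mul(Add(Add(24, 6, -3, Mul(4, Pow(6, 2))), 2), -4), 2)) = Add(Add(4, -5), Mul(Mul(Add(Add(24, 6, -3, Mul(4, 36)), 2), -4), 2)) = Add(-1, Mul(Mul(Add(Add(24, 6, -3, 144), 2), -4), 2)) = Add(-1, Mul(Mul(Add(171, 2), -4), 2)) = Add(-1, Mul(Mul(173, -4), 2)) = Add(-1, Mul(-692, 2)) = Add(-1, -1384) = -1385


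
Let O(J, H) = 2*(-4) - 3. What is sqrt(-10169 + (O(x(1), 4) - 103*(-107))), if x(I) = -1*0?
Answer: 29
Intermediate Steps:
x(I) = 0
O(J, H) = -11 (O(J, H) = -8 - 3 = -11)
sqrt(-10169 + (O(x(1), 4) - 103*(-107))) = sqrt(-10169 + (-11 - 103*(-107))) = sqrt(-10169 + (-11 + 11021)) = sqrt(-10169 + 11010) = sqrt(841) = 29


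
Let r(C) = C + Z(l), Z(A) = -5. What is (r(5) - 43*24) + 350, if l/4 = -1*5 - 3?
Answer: -682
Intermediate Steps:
l = -32 (l = 4*(-1*5 - 3) = 4*(-5 - 3) = 4*(-8) = -32)
r(C) = -5 + C (r(C) = C - 5 = -5 + C)
(r(5) - 43*24) + 350 = ((-5 + 5) - 43*24) + 350 = (0 - 1032) + 350 = -1032 + 350 = -682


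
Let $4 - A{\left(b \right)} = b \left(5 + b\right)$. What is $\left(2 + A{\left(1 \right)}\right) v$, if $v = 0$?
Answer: $0$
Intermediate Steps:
$A{\left(b \right)} = 4 - b \left(5 + b\right)$
$\left(2 + A{\left(1 \right)}\right) v = \left(2 - 2\right) 0 = 0 \cdot 0 = 0$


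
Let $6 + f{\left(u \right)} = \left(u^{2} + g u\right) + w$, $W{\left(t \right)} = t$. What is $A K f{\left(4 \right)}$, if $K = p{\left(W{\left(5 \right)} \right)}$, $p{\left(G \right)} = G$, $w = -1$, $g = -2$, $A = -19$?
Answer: $-95$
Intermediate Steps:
$K = 5$
$f{\left(u \right)} = -7 + u^{2} - 2 u$ ($f{\left(u \right)} = -6 - \left(1 - u^{2} + 2 u\right) = -7 + u^{2} - 2 u$)
$A K f{\left(4 \right)} = \left(-19\right) 5 \left(-7 + 4^{2} - 8\right) = - 95 \left(-7 + 16 - 8\right) = \left(-95\right) 1 = -95$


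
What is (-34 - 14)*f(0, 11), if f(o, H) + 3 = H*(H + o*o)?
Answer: -5664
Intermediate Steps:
f(o, H) = -3 + H*(H + o**2) (f(o, H) = -3 + H*(H + o*o) = -3 + H*(H + o**2))
(-34 - 14)*f(0, 11) = (-34 - 14)*(-3 + 11**2 + 11*0**2) = -48*(-3 + 121 + 11*0) = -48*(-3 + 121 + 0) = -48*118 = -5664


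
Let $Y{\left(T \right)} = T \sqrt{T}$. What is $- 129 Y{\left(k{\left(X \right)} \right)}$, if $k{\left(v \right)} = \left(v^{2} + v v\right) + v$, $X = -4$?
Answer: $- 7224 \sqrt{7} \approx -19113.0$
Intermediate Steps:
$k{\left(v \right)} = v + 2 v^{2}$ ($k{\left(v \right)} = \left(v^{2} + v^{2}\right) + v = 2 v^{2} + v = v + 2 v^{2}$)
$Y{\left(T \right)} = T^{\frac{3}{2}}$
$- 129 Y{\left(k{\left(X \right)} \right)} = - 129 \left(- 4 \left(1 + 2 \left(-4\right)\right)\right)^{\frac{3}{2}} = - 129 \left(- 4 \left(1 - 8\right)\right)^{\frac{3}{2}} = - 129 \left(\left(-4\right) \left(-7\right)\right)^{\frac{3}{2}} = - 129 \cdot 28^{\frac{3}{2}} = - 129 \cdot 56 \sqrt{7} = - 7224 \sqrt{7}$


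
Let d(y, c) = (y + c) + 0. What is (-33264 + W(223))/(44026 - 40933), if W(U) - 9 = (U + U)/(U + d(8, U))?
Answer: -7548662/702111 ≈ -10.751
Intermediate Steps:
d(y, c) = c + y (d(y, c) = (c + y) + 0 = c + y)
W(U) = 9 + 2*U/(8 + 2*U) (W(U) = 9 + (U + U)/(U + (U + 8)) = 9 + (2*U)/(U + (8 + U)) = 9 + (2*U)/(8 + 2*U) = 9 + 2*U/(8 + 2*U))
(-33264 + W(223))/(44026 - 40933) = (-33264 + 2*(18 + 5*223)/(4 + 223))/(44026 - 40933) = (-33264 + 2*(18 + 1115)/227)/3093 = (-33264 + 2*(1/227)*1133)*(1/3093) = (-33264 + 2266/227)*(1/3093) = -7548662/227*1/3093 = -7548662/702111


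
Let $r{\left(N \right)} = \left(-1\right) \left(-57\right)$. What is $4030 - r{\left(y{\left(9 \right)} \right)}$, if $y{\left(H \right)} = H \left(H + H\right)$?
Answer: $3973$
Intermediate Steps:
$y{\left(H \right)} = 2 H^{2}$ ($y{\left(H \right)} = H 2 H = 2 H^{2}$)
$r{\left(N \right)} = 57$
$4030 - r{\left(y{\left(9 \right)} \right)} = 4030 - 57 = 3973$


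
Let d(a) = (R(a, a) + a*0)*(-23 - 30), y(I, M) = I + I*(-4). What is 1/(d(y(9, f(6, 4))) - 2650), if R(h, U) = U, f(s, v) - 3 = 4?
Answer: -1/1219 ≈ -0.00082034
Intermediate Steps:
f(s, v) = 7 (f(s, v) = 3 + 4 = 7)
y(I, M) = -3*I (y(I, M) = I - 4*I = -3*I)
d(a) = -53*a (d(a) = (a + a*0)*(-23 - 30) = (a + 0)*(-53) = a*(-53) = -53*a)
1/(d(y(9, f(6, 4))) - 2650) = 1/(-(-159)*9 - 2650) = 1/(-53*(-27) - 2650) = 1/(1431 - 2650) = 1/(-1219) = -1/1219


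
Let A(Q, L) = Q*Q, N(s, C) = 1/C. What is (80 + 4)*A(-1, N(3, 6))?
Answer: 84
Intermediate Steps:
A(Q, L) = Q**2
(80 + 4)*A(-1, N(3, 6)) = (80 + 4)*(-1)**2 = 84*1 = 84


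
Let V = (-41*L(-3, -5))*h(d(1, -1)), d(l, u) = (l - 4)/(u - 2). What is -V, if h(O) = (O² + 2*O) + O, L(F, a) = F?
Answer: -492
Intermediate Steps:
d(l, u) = (-4 + l)/(-2 + u)
h(O) = O² + 3*O
V = 492 (V = (-41*(-3))*(((-4 + 1)/(-2 - 1))*(3 + (-4 + 1)/(-2 - 1))) = 123*((-3/(-3))*(3 - 3/(-3))) = 123*((-⅓*(-3))*(3 - ⅓*(-3))) = 123*(1*(3 + 1)) = 123*(1*4) = 123*4 = 492)
-V = -1*492 = -492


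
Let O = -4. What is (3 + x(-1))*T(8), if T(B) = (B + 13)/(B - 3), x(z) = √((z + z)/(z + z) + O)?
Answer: 63/5 + 21*I*√3/5 ≈ 12.6 + 7.2746*I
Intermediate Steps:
x(z) = I*√3 (x(z) = √((z + z)/(z + z) - 4) = √((2*z)/((2*z)) - 4) = √((2*z)*(1/(2*z)) - 4) = √(1 - 4) = √(-3) = I*√3)
T(B) = (13 + B)/(-3 + B)
(3 + x(-1))*T(8) = (3 + I*√3)*((13 + 8)/(-3 + 8)) = (3 + I*√3)*(21/5) = 63/5 + 21*I*√3/5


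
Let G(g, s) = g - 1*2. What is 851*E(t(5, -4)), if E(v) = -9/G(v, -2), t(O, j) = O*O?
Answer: -333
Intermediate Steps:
G(g, s) = -2 + g (G(g, s) = g - 2 = -2 + g)
t(O, j) = O²
E(v) = -9/(-2 + v)
851*E(t(5, -4)) = 851*(-9/(-2 + 5²)) = 851*(-9/(-2 + 25)) = 851*(-9/23) = -333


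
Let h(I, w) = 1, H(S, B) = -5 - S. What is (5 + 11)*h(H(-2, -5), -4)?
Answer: 16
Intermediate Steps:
(5 + 11)*h(H(-2, -5), -4) = (5 + 11)*1 = 16*1 = 16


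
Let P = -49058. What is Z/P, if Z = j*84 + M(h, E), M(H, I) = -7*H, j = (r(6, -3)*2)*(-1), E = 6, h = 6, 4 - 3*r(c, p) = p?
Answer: 217/24529 ≈ 0.0088467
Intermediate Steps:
r(c, p) = 4/3 - p/3
j = -14/3 (j = ((4/3 - 1/3*(-3))*2)*(-1) = ((4/3 + 1)*2)*(-1) = ((7/3)*2)*(-1) = (14/3)*(-1) = -14/3 ≈ -4.6667)
Z = -434 (Z = -14/3*84 - 7*6 = -392 - 42 = -434)
Z/P = -434/(-49058) = -434*(-1/49058) = 217/24529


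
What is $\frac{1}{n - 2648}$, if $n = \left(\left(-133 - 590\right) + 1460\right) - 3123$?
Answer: $- \frac{1}{5034} \approx -0.00019865$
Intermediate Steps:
$n = -2386$ ($n = \left(-723 + 1460\right) - 3123 = 737 - 3123 = -2386$)
$\frac{1}{n - 2648} = \frac{1}{-2386 - 2648} = \frac{1}{-5034} = - \frac{1}{5034}$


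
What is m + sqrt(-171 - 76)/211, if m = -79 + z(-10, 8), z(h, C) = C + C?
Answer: -63 + I*sqrt(247)/211 ≈ -63.0 + 0.074484*I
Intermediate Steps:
z(h, C) = 2*C
m = -63 (m = -79 + 2*8 = -79 + 16 = -63)
m + sqrt(-171 - 76)/211 = -63 + sqrt(-171 - 76)/211 = -63 + sqrt(-247)*(1/211) = -63 + (I*sqrt(247))*(1/211) = -63 + I*sqrt(247)/211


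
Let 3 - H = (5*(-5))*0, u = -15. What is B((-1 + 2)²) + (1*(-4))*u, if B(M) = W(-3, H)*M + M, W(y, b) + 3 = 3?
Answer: 61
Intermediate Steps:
H = 3 (H = 3 - 5*(-5)*0 = 3 - (-25)*0 = 3 - 1*0 = 3 + 0 = 3)
W(y, b) = 0 (W(y, b) = -3 + 3 = 0)
B(M) = M (B(M) = 0*M + M = 0 + M = M)
B((-1 + 2)²) + (1*(-4))*u = (-1 + 2)² + (1*(-4))*(-15) = 1² - 4*(-15) = 1 + 60 = 61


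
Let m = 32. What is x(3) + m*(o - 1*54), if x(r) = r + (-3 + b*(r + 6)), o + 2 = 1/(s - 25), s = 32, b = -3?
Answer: -12701/7 ≈ -1814.4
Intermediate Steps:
o = -13/7 (o = -2 + 1/(32 - 25) = -2 + 1/7 = -2 + ⅐ = -13/7 ≈ -1.8571)
x(r) = -21 - 2*r (x(r) = r + (-3 - 3*(r + 6)) = r + (-3 - 3*(6 + r)) = r + (-3 + (-18 - 3*r)) = r + (-21 - 3*r) = -21 - 2*r)
x(3) + m*(o - 1*54) = (-21 - 2*3) + 32*(-13/7 - 1*54) = (-21 - 6) + 32*(-13/7 - 54) = -27 + 32*(-391/7) = -27 - 12512/7 = -12701/7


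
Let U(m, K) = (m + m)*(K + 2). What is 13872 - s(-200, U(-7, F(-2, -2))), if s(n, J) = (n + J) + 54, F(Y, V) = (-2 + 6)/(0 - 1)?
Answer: 13990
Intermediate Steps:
F(Y, V) = -4 (F(Y, V) = 4/(-1) = 4*(-1) = -4)
U(m, K) = 2*m*(2 + K) (U(m, K) = (2*m)*(2 + K) = 2*m*(2 + K))
s(n, J) = 54 + J + n (s(n, J) = (J + n) + 54 = 54 + J + n)
13872 - s(-200, U(-7, F(-2, -2))) = 13872 - (54 + 2*(-7)*(2 - 4) - 200) = 13872 - (54 + 2*(-7)*(-2) - 200) = 13872 - (54 + 28 - 200) = 13872 - 1*(-118) = 13872 + 118 = 13990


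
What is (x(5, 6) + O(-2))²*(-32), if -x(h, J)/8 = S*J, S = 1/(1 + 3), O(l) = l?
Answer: -6272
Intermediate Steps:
S = ¼ (S = 1/4 = ¼ ≈ 0.25000)
x(h, J) = -2*J
(x(5, 6) + O(-2))²*(-32) = (-2*6 - 2)²*(-32) = (-12 - 2)²*(-32) = (-14)²*(-32) = 196*(-32) = -6272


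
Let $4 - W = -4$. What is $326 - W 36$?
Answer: $38$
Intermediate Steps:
$W = 8$ ($W = 4 - -4 = 4 + 4 = 8$)
$326 - W 36 = 326 - 8 \cdot 36 = 326 - 288 = 38$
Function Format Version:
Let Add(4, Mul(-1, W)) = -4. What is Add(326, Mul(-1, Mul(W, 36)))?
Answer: 38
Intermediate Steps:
W = 8 (W = Add(4, Mul(-1, -4)) = Add(4, 4) = 8)
Add(326, Mul(-1, Mul(W, 36))) = Add(326, Mul(-1, Mul(8, 36))) = Add(326, Mul(-1, 288)) = Add(326, -288) = 38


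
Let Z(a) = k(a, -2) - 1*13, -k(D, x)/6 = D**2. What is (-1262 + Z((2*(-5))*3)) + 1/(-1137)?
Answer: -7589476/1137 ≈ -6675.0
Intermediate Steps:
k(D, x) = -6*D**2
Z(a) = -13 - 6*a**2 (Z(a) = -6*a**2 - 1*13 = -6*a**2 - 13 = -13 - 6*a**2)
(-1262 + Z((2*(-5))*3)) + 1/(-1137) = (-1262 + (-13 - 6*((2*(-5))*3)**2)) + 1/(-1137) = (-1262 + (-13 - 6*(-10*3)**2)) - 1/1137 = (-1262 + (-13 - 6*(-30)**2)) - 1/1137 = (-1262 + (-13 - 6*900)) - 1/1137 = (-1262 + (-13 - 5400)) - 1/1137 = (-1262 - 5413) - 1/1137 = -6675 - 1/1137 = -7589476/1137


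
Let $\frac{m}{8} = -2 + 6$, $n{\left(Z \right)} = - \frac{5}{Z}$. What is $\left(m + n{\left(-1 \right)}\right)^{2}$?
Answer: $1369$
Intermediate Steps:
$m = 32$ ($m = 8 \left(-2 + 6\right) = 8 \cdot 4 = 32$)
$\left(m + n{\left(-1 \right)}\right)^{2} = \left(32 - \frac{5}{-1}\right)^{2} = \left(32 - -5\right)^{2} = \left(32 + 5\right)^{2} = 37^{2} = 1369$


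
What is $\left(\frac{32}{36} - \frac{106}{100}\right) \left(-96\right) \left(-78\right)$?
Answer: $- \frac{32032}{25} \approx -1281.3$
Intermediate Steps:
$\left(\frac{32}{36} - \frac{106}{100}\right) \left(-96\right) \left(-78\right) = \left(32 \cdot \frac{1}{36} - \frac{53}{50}\right) \left(-96\right) \left(-78\right) = \left(\frac{8}{9} - \frac{53}{50}\right) \left(-96\right) \left(-78\right) = \left(- \frac{77}{450}\right) \left(-96\right) \left(-78\right) = \frac{1232}{75} \left(-78\right) = - \frac{32032}{25}$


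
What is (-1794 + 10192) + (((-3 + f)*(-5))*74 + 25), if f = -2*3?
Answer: 11753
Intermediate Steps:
f = -6
(-1794 + 10192) + (((-3 + f)*(-5))*74 + 25) = (-1794 + 10192) + (((-3 - 6)*(-5))*74 + 25) = 8398 + (-9*(-5)*74 + 25) = 8398 + (45*74 + 25) = 8398 + (3330 + 25) = 8398 + 3355 = 11753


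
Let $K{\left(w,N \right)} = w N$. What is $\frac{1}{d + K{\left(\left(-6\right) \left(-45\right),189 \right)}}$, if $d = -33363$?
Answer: $\frac{1}{17667} \approx 5.6603 \cdot 10^{-5}$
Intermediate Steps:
$K{\left(w,N \right)} = N w$
$\frac{1}{d + K{\left(\left(-6\right) \left(-45\right),189 \right)}} = \frac{1}{-33363 + 189 \left(\left(-6\right) \left(-45\right)\right)} = \frac{1}{-33363 + 189 \cdot 270} = \frac{1}{-33363 + 51030} = \frac{1}{17667}$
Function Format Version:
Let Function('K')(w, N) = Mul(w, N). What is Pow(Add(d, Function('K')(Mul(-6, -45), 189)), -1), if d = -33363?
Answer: Rational(1, 17667) ≈ 5.6603e-5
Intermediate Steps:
Function('K')(w, N) = Mul(N, w)
Pow(Add(d, Function('K')(Mul(-6, -45), 189)), -1) = Pow(Add(-33363, Mul(189, Mul(-6, -45))), -1) = Pow(Add(-33363, Mul(189, 270)), -1) = Pow(Add(-33363, 51030), -1) = Pow(17667, -1) = Rational(1, 17667)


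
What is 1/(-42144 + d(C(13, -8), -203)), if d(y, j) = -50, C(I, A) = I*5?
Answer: -1/42194 ≈ -2.3700e-5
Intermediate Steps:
C(I, A) = 5*I
1/(-42144 + d(C(13, -8), -203)) = 1/(-42144 - 50) = 1/(-42194) = -1/42194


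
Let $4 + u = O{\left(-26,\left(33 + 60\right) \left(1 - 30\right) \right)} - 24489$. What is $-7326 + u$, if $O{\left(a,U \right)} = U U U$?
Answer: $-19617494692$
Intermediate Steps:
$O{\left(a,U \right)} = U^{3}$ ($O{\left(a,U \right)} = U^{2} U = U^{3}$)
$u = -19617487366$ ($u = -4 + \left(\left(\left(33 + 60\right) \left(1 - 30\right)\right)^{3} - 24489\right) = -4 + \left(\left(93 \left(-29\right)\right)^{3} - 24489\right) = -4 + \left(\left(-2697\right)^{3} - 24489\right) = -4 - 19617487362 = -19617487366$)
$-7326 + u = -7326 - 19617487366 = -19617494692$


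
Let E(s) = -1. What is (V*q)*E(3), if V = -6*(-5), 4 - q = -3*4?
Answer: -480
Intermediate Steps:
q = 16 (q = 4 - (-3)*4 = 4 - 1*(-12) = 4 + 12 = 16)
V = 30
(V*q)*E(3) = (30*16)*(-1) = 480*(-1) = -480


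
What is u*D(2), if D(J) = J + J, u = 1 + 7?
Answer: 32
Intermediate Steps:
u = 8
D(J) = 2*J
u*D(2) = 8*(2*2) = 8*4 = 32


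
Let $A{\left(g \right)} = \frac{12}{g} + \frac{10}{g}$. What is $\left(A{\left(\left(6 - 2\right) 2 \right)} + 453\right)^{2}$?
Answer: $\frac{3323329}{16} \approx 2.0771 \cdot 10^{5}$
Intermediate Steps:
$A{\left(g \right)} = \frac{22}{g}$
$\left(A{\left(\left(6 - 2\right) 2 \right)} + 453\right)^{2} = \left(\frac{22}{\left(6 - 2\right) 2} + 453\right)^{2} = \left(\frac{22}{4 \cdot 2} + 453\right)^{2} = \left(\frac{22}{8} + 453\right)^{2} = \left(22 \cdot \frac{1}{8} + 453\right)^{2} = \left(\frac{11}{4} + 453\right)^{2} = \left(\frac{1823}{4}\right)^{2} = \frac{3323329}{16}$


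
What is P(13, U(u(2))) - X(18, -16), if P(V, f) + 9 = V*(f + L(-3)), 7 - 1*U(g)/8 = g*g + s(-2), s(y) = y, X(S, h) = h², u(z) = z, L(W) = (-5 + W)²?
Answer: 1087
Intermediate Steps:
U(g) = 72 - 8*g² (U(g) = 56 - 8*(g*g - 2) = 56 - 8*(g² - 2) = 56 - 8*(-2 + g²) = 56 + (16 - 8*g²) = 72 - 8*g²)
P(V, f) = -9 + V*(64 + f) (P(V, f) = -9 + V*(f + (-5 - 3)²) = -9 + V*(f + (-8)²) = -9 + V*(f + 64) = -9 + V*(64 + f))
P(13, U(u(2))) - X(18, -16) = (-9 + 64*13 + 13*(72 - 8*2²)) - 1*(-16)² = (-9 + 832 + 13*(72 - 8*4)) - 1*256 = (-9 + 832 + 13*(72 - 32)) - 256 = (-9 + 832 + 13*40) - 256 = (-9 + 832 + 520) - 256 = 1343 - 256 = 1087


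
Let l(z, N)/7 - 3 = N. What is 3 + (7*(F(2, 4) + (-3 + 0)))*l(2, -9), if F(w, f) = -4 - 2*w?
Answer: 3237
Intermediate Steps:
l(z, N) = 21 + 7*N
3 + (7*(F(2, 4) + (-3 + 0)))*l(2, -9) = 3 + (7*((-4 - 2*2) + (-3 + 0)))*(21 + 7*(-9)) = 3 + (7*((-4 - 4) - 3))*(21 - 63) = 3 + (7*(-8 - 3))*(-42) = 3 + (7*(-11))*(-42) = 3 - 77*(-42) = 3 + 3234 = 3237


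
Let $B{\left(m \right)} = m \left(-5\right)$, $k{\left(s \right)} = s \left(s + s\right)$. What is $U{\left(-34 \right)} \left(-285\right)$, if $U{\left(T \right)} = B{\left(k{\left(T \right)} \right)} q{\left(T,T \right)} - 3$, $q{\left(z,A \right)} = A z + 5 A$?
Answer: $3248476455$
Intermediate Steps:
$q{\left(z,A \right)} = 5 A + A z$
$k{\left(s \right)} = 2 s^{2}$ ($k{\left(s \right)} = s 2 s = 2 s^{2}$)
$B{\left(m \right)} = - 5 m$
$U{\left(T \right)} = -3 - 10 T^{3} \left(5 + T\right)$ ($U{\left(T \right)} = - 5 \cdot 2 T^{2} T \left(5 + T\right) - 3 = - 10 T^{2} T \left(5 + T\right) - 3 = - 10 T^{3} \left(5 + T\right) - 3 = -3 - 10 T^{3} \left(5 + T\right)$)
$U{\left(-34 \right)} \left(-285\right) = \left(-3 - 10 \left(-34\right)^{3} \left(5 - 34\right)\right) \left(-285\right) = \left(-3 - \left(-393040\right) \left(-29\right)\right) \left(-285\right) = \left(-3 - 11398160\right) \left(-285\right) = \left(-11398163\right) \left(-285\right) = 3248476455$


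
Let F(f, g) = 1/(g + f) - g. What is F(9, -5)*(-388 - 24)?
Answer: -2163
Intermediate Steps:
F(f, g) = 1/(f + g) - g
F(9, -5)*(-388 - 24) = ((1 - 1*(-5)**2 - 1*9*(-5))/(9 - 5))*(-388 - 24) = ((1 - 1*25 + 45)/4)*(-412) = ((1 - 25 + 45)/4)*(-412) = ((1/4)*21)*(-412) = (21/4)*(-412) = -2163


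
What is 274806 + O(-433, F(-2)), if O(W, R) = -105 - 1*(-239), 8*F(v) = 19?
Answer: 274940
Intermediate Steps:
F(v) = 19/8 (F(v) = (⅛)*19 = 19/8)
O(W, R) = 134 (O(W, R) = -105 + 239 = 134)
274806 + O(-433, F(-2)) = 274806 + 134 = 274940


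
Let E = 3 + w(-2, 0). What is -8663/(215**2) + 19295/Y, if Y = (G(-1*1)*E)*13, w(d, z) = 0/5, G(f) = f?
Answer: -892249232/1802775 ≈ -494.93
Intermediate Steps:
w(d, z) = 0 (w(d, z) = 0*(1/5) = 0)
E = 3 (E = 3 + 0 = 3)
Y = -39 (Y = (-1*1*3)*13 = -1*3*13 = -3*13 = -39)
-8663/(215**2) + 19295/Y = -8663/(215**2) + 19295/(-39) = -8663/46225 + 19295*(-1/39) = -8663*1/46225 - 19295/39 = -8663/46225 - 19295/39 = -892249232/1802775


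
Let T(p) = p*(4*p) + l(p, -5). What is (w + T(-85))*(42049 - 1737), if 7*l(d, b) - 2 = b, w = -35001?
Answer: -1721725520/7 ≈ -2.4596e+8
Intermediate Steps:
l(d, b) = 2/7 + b/7
T(p) = -3/7 + 4*p² (T(p) = p*(4*p) + (2/7 + (⅐)*(-5)) = 4*p² + (2/7 - 5/7) = 4*p² - 3/7 = -3/7 + 4*p²)
(w + T(-85))*(42049 - 1737) = (-35001 + (-3/7 + 4*(-85)²))*(42049 - 1737) = (-35001 + (-3/7 + 4*7225))*40312 = (-35001 + (-3/7 + 28900))*40312 = (-35001 + 202297/7)*40312 = -42710/7*40312 = -1721725520/7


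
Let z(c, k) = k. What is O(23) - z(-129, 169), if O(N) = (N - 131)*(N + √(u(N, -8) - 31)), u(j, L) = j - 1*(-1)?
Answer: -2653 - 108*I*√7 ≈ -2653.0 - 285.74*I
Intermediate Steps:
u(j, L) = 1 + j (u(j, L) = j + 1 = 1 + j)
O(N) = (-131 + N)*(N + √(-30 + N)) (O(N) = (N - 131)*(N + √((1 + N) - 31)) = (-131 + N)*(N + √(-30 + N)))
O(23) - z(-129, 169) = (23² - 131*23 - 131*√(-30 + 23) + 23*√(-30 + 23)) - 1*169 = (529 - 3013 - 131*I*√7 + 23*√(-7)) - 169 = (529 - 3013 - 131*I*√7 + 23*(I*√7)) - 169 = (529 - 3013 - 131*I*√7 + 23*I*√7) - 169 = (-2484 - 108*I*√7) - 169 = -2653 - 108*I*√7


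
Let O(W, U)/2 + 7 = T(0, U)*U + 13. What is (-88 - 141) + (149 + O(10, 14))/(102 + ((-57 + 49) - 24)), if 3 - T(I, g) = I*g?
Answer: -451/2 ≈ -225.50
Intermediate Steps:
T(I, g) = 3 - I*g
O(W, U) = 12 + 6*U (O(W, U) = -14 + 2*((3 - 1*0*U)*U + 13) = -14 + 2*((3 + 0)*U + 13) = -14 + 2*(3*U + 13) = -14 + 2*(13 + 3*U) = -14 + (26 + 6*U) = 12 + 6*U)
(-88 - 141) + (149 + O(10, 14))/(102 + ((-57 + 49) - 24)) = (-88 - 141) + (149 + (12 + 6*14))/(102 + ((-57 + 49) - 24)) = -229 + (149 + (12 + 84))/(102 + (-8 - 24)) = -229 + (149 + 96)/(102 - 32) = -229 + 245/70 = -229 + 245*(1/70) = -229 + 7/2 = -451/2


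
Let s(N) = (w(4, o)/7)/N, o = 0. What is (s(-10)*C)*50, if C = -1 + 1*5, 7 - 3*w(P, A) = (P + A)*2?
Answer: 20/21 ≈ 0.95238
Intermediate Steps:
w(P, A) = 7/3 - 2*A/3 - 2*P/3 (w(P, A) = 7/3 - (P + A)*2/3 = 7/3 - (A + P)*2/3 = 7/3 - (2*A + 2*P)/3 = 7/3 + (-2*A/3 - 2*P/3) = 7/3 - 2*A/3 - 2*P/3)
C = 4 (C = -1 + 5 = 4)
s(N) = -1/(21*N) (s(N) = ((7/3 - 2/3*0 - 2/3*4)/7)/N = ((7/3 + 0 - 8/3)*(1/7))/N = (-1/3*1/7)/N = -1/(21*N))
(s(-10)*C)*50 = (-1/21/(-10)*4)*50 = (-1/21*(-1/10)*4)*50 = ((1/210)*4)*50 = (2/105)*50 = 20/21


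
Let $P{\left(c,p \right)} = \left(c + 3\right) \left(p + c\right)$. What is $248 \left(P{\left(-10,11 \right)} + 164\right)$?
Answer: $38936$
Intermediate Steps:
$P{\left(c,p \right)} = \left(3 + c\right) \left(c + p\right)$
$248 \left(P{\left(-10,11 \right)} + 164\right) = 248 \left(\left(\left(-10\right)^{2} + 3 \left(-10\right) + 3 \cdot 11 - 110\right) + 164\right) = 248 \left(\left(100 - 30 + 33 - 110\right) + 164\right) = 248 \left(-7 + 164\right) = 248 \cdot 157 = 38936$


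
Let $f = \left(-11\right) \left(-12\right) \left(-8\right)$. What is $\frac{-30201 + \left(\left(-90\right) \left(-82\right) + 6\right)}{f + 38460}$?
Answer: $- \frac{2535}{4156} \approx -0.60996$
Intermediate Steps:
$f = -1056$ ($f = 132 \left(-8\right) = -1056$)
$\frac{-30201 + \left(\left(-90\right) \left(-82\right) + 6\right)}{f + 38460} = \frac{-30201 + \left(\left(-90\right) \left(-82\right) + 6\right)}{-1056 + 38460} = \frac{-30201 + \left(7380 + 6\right)}{37404} = \left(-30201 + 7386\right) \frac{1}{37404} = \left(-22815\right) \frac{1}{37404} = - \frac{2535}{4156}$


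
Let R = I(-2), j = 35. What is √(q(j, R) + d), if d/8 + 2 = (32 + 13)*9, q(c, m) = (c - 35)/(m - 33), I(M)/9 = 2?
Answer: 2*√806 ≈ 56.780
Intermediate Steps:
I(M) = 18 (I(M) = 9*2 = 18)
R = 18
q(c, m) = (-35 + c)/(-33 + m)
d = 3224 (d = -16 + 8*((32 + 13)*9) = -16 + 8*(45*9) = -16 + 8*405 = -16 + 3240 = 3224)
√(q(j, R) + d) = √((-35 + 35)/(-33 + 18) + 3224) = √(0/(-15) + 3224) = √(-1/15*0 + 3224) = √(0 + 3224) = √3224 = 2*√806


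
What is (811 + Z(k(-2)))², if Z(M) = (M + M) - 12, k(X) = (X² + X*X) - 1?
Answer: 660969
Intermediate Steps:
k(X) = -1 + 2*X² (k(X) = (X² + X²) - 1 = 2*X² - 1 = -1 + 2*X²)
Z(M) = -12 + 2*M (Z(M) = 2*M - 12 = -12 + 2*M)
(811 + Z(k(-2)))² = (811 + (-12 + 2*(-1 + 2*(-2)²)))² = (811 + (-12 + 2*(-1 + 2*4)))² = (811 + (-12 + 2*(-1 + 8)))² = (811 + (-12 + 2*7))² = (811 + (-12 + 14))² = (811 + 2)² = 813² = 660969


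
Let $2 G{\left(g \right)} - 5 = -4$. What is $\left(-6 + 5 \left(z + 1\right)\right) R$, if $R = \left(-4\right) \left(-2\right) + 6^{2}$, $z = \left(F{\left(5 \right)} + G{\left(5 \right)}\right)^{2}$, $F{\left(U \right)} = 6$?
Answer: $9251$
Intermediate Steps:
$G{\left(g \right)} = \frac{1}{2}$ ($G{\left(g \right)} = \frac{5}{2} + \frac{1}{2} \left(-4\right) = \frac{5}{2} - 2 = \frac{1}{2}$)
$z = \frac{169}{4}$ ($z = \left(6 + \frac{1}{2}\right)^{2} = \left(\frac{13}{2}\right)^{2} = \frac{169}{4} \approx 42.25$)
$R = 44$ ($R = 8 + 36 = 44$)
$\left(-6 + 5 \left(z + 1\right)\right) R = \left(-6 + 5 \left(\frac{169}{4} + 1\right)\right) 44 = \left(-6 + 5 \cdot \frac{173}{4}\right) 44 = \left(-6 + \frac{865}{4}\right) 44 = \frac{841}{4} \cdot 44 = 9251$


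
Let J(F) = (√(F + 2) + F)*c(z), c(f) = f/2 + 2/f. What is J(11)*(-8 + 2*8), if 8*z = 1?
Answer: 2827/2 + 257*√13/2 ≈ 1876.8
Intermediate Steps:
z = ⅛ (z = (⅛)*1 = ⅛ ≈ 0.12500)
c(f) = f/2 + 2/f (c(f) = f*(½) + 2/f = f/2 + 2/f)
J(F) = 257*F/16 + 257*√(2 + F)/16 (J(F) = (√(F + 2) + F)*((½)*(⅛) + 2/(⅛)) = (√(2 + F) + F)*(1/16 + 2*8) = (F + √(2 + F))*(1/16 + 16) = (F + √(2 + F))*(257/16) = 257*F/16 + 257*√(2 + F)/16)
J(11)*(-8 + 2*8) = ((257/16)*11 + 257*√(2 + 11)/16)*(-8 + 2*8) = (2827/16 + 257*√13/16)*(-8 + 16) = (2827/16 + 257*√13/16)*8 = 2827/2 + 257*√13/2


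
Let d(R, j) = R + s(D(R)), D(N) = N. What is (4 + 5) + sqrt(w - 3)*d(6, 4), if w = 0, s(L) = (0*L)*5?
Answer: 9 + 6*I*sqrt(3) ≈ 9.0 + 10.392*I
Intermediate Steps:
s(L) = 0 (s(L) = 0*5 = 0)
d(R, j) = R (d(R, j) = R + 0 = R)
(4 + 5) + sqrt(w - 3)*d(6, 4) = (4 + 5) + sqrt(0 - 3)*6 = 9 + sqrt(-3)*6 = 9 + (I*sqrt(3))*6 = 9 + 6*I*sqrt(3)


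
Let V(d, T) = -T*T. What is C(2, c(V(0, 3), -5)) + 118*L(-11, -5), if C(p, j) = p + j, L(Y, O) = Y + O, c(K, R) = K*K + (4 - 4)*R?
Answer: -1805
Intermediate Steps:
V(d, T) = -T**2
c(K, R) = K**2 (c(K, R) = K**2 + 0*R = K**2 + 0 = K**2)
L(Y, O) = O + Y
C(p, j) = j + p
C(2, c(V(0, 3), -5)) + 118*L(-11, -5) = ((-1*3**2)**2 + 2) + 118*(-5 - 11) = ((-1*9)**2 + 2) + 118*(-16) = ((-9)**2 + 2) - 1888 = (81 + 2) - 1888 = 83 - 1888 = -1805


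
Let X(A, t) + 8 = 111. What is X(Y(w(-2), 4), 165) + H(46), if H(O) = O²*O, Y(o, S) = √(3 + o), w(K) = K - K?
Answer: 97439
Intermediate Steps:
w(K) = 0
X(A, t) = 103 (X(A, t) = -8 + 111 = 103)
H(O) = O³
X(Y(w(-2), 4), 165) + H(46) = 103 + 46³ = 103 + 97336 = 97439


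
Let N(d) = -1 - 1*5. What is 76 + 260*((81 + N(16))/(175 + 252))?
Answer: 51952/427 ≈ 121.67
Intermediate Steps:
N(d) = -6 (N(d) = -1 - 5 = -6)
76 + 260*((81 + N(16))/(175 + 252)) = 76 + 260*((81 - 6)/(175 + 252)) = 76 + 260*(75/427) = 76 + 19500/427 = 51952/427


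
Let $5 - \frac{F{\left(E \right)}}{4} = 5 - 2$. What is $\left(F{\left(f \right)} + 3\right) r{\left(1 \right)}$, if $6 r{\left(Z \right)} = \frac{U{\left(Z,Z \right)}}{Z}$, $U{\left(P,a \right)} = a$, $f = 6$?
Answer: $\frac{11}{6} \approx 1.8333$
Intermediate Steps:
$F{\left(E \right)} = 8$ ($F{\left(E \right)} = 20 - 4 \left(5 - 2\right) = 20 - 12 = 8$)
$r{\left(Z \right)} = \frac{1}{6}$ ($r{\left(Z \right)} = \frac{Z \frac{1}{Z}}{6} = \frac{1}{6} \cdot 1 = \frac{1}{6}$)
$\left(F{\left(f \right)} + 3\right) r{\left(1 \right)} = \left(8 + 3\right) \frac{1}{6} = 11 \cdot \frac{1}{6} = \frac{11}{6}$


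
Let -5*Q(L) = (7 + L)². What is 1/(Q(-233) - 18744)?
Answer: -5/144796 ≈ -3.4531e-5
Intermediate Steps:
Q(L) = -(7 + L)²/5
1/(Q(-233) - 18744) = 1/(-(7 - 233)²/5 - 18744) = 1/(-⅕*(-226)² - 18744) = 1/(-⅕*51076 - 18744) = 1/(-51076/5 - 18744) = 1/(-144796/5) = -5/144796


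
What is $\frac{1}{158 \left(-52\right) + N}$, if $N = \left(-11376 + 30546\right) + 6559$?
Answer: $\frac{1}{17513} \approx 5.71 \cdot 10^{-5}$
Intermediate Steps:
$N = 25729$ ($N = 19170 + 6559 = 25729$)
$\frac{1}{158 \left(-52\right) + N} = \frac{1}{158 \left(-52\right) + 25729} = \frac{1}{-8216 + 25729} = \frac{1}{17513}$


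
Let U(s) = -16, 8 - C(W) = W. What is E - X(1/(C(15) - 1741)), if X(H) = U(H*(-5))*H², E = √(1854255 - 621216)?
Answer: 1/190969 + √1233039 ≈ 1110.4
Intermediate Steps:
C(W) = 8 - W
E = √1233039 ≈ 1110.4
X(H) = -16*H²
E - X(1/(C(15) - 1741)) = √1233039 - (-16)*(1/((8 - 1*15) - 1741))² = √1233039 - (-16)*(1/((8 - 15) - 1741))² = √1233039 - (-16)*(1/(-7 - 1741))² = √1233039 - (-16)*(1/(-1748))² = √1233039 - (-16)*(-1/1748)² = √1233039 - (-16)/3055504 = √1233039 - 1*(-1/190969) = √1233039 + 1/190969 = 1/190969 + √1233039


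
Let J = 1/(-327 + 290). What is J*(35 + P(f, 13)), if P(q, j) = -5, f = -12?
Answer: -30/37 ≈ -0.81081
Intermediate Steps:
J = -1/37 (J = 1/(-37) = -1/37 ≈ -0.027027)
J*(35 + P(f, 13)) = -(35 - 5)/37 = -1/37*30 = -30/37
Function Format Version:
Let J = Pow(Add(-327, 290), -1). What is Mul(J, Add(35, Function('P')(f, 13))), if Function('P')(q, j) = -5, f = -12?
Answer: Rational(-30, 37) ≈ -0.81081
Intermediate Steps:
J = Rational(-1, 37) (J = Pow(-37, -1) = Rational(-1, 37) ≈ -0.027027)
Mul(J, Add(35, Function('P')(f, 13))) = Mul(Rational(-1, 37), Add(35, -5)) = Mul(Rational(-1, 37), 30) = Rational(-30, 37)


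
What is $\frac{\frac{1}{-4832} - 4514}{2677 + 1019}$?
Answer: $- \frac{21811649}{17859072} \approx -1.2213$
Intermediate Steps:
$\frac{\frac{1}{-4832} - 4514}{2677 + 1019} = \frac{- \frac{1}{4832} - 4514}{3696} = \left(- \frac{21811649}{4832}\right) \frac{1}{3696} = - \frac{21811649}{17859072}$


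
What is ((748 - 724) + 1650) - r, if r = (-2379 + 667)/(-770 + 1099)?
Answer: 552458/329 ≈ 1679.2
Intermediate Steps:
r = -1712/329 ≈ -5.2036
((748 - 724) + 1650) - r = ((748 - 724) + 1650) - 1*(-1712/329) = (24 + 1650) + 1712/329 = 1674 + 1712/329 = 552458/329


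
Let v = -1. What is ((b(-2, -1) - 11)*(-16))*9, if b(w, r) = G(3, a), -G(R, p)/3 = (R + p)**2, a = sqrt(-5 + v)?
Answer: 2880 + 2592*I*sqrt(6) ≈ 2880.0 + 6349.1*I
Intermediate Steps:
a = I*sqrt(6) (a = sqrt(-5 - 1) = sqrt(-6) = I*sqrt(6) ≈ 2.4495*I)
G(R, p) = -3*(R + p)**2
b(w, r) = -3*(3 + I*sqrt(6))**2
((b(-2, -1) - 11)*(-16))*9 = (((-9 - 18*I*sqrt(6)) - 11)*(-16))*9 = ((-20 - 18*I*sqrt(6))*(-16))*9 = (320 + 288*I*sqrt(6))*9 = 2880 + 2592*I*sqrt(6)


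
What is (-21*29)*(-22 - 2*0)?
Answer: 13398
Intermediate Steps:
(-21*29)*(-22 - 2*0) = -609*(-22 + 0) = -609*(-22) = 13398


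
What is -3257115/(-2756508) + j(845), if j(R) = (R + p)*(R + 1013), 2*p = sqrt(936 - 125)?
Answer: 1442582794065/918836 + 929*sqrt(811) ≈ 1.5965e+6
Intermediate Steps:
p = sqrt(811)/2 (p = sqrt(936 - 125)/2 = sqrt(811)/2 ≈ 14.239)
j(R) = (1013 + R)*(R + sqrt(811)/2) (j(R) = (R + sqrt(811)/2)*(R + 1013) = (R + sqrt(811)/2)*(1013 + R) = (1013 + R)*(R + sqrt(811)/2))
-3257115/(-2756508) + j(845) = -3257115/(-2756508) + (845**2 + 1013*845 + 1013*sqrt(811)/2 + (1/2)*845*sqrt(811)) = -3257115*(-1/2756508) + (714025 + 855985 + 1013*sqrt(811)/2 + 845*sqrt(811)/2) = 1085705/918836 + (1570010 + 929*sqrt(811)) = 1442582794065/918836 + 929*sqrt(811)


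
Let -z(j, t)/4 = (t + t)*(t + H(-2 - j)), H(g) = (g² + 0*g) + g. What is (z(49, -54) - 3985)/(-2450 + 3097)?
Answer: 1074287/647 ≈ 1660.4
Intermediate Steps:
H(g) = g + g² (H(g) = (g² + 0) + g = g² + g = g + g²)
z(j, t) = -8*t*(t + (-1 - j)*(-2 - j)) (z(j, t) = -4*(t + t)*(t + (-2 - j)*(1 + (-2 - j))) = -4*2*t*(t + (-2 - j)*(-1 - j)) = -4*2*t*(t + (-1 - j)*(-2 - j)) = -8*t*(t + (-1 - j)*(-2 - j)))
(z(49, -54) - 3985)/(-2450 + 3097) = (-8*(-54)*(-54 + (1 + 49)*(2 + 49)) - 3985)/(-2450 + 3097) = (-8*(-54)*(-54 + 50*51) - 3985)/647 = (-8*(-54)*(-54 + 2550) - 3985)*(1/647) = (-8*(-54)*2496 - 3985)*(1/647) = (1078272 - 3985)*(1/647) = 1074287*(1/647) = 1074287/647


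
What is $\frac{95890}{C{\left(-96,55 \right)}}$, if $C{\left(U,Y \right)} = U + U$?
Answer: $- \frac{47945}{96} \approx -499.43$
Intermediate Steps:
$C{\left(U,Y \right)} = 2 U$
$\frac{95890}{C{\left(-96,55 \right)}} = \frac{95890}{2 \left(-96\right)} = \frac{95890}{-192} = 95890 \left(- \frac{1}{192}\right) = - \frac{47945}{96}$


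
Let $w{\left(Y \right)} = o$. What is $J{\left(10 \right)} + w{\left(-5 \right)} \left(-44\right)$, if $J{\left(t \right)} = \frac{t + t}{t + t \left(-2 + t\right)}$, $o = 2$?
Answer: $- \frac{790}{9} \approx -87.778$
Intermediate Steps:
$J{\left(t \right)} = \frac{2 t}{t + t \left(-2 + t\right)}$
$w{\left(Y \right)} = 2$
$J{\left(10 \right)} + w{\left(-5 \right)} \left(-44\right) = \frac{2}{-1 + 10} + 2 \left(-44\right) = \frac{2}{9} - 88 = - \frac{790}{9}$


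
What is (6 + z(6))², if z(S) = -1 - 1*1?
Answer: 16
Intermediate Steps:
z(S) = -2 (z(S) = -1 - 1 = -2)
(6 + z(6))² = (6 - 2)² = 4² = 16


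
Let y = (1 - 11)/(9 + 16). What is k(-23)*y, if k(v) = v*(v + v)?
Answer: -2116/5 ≈ -423.20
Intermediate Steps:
y = -2/5 (y = -10/25 = -10*1/25 = -2/5 ≈ -0.40000)
k(v) = 2*v**2 (k(v) = v*(2*v) = 2*v**2)
k(-23)*y = (2*(-23)**2)*(-2/5) = (2*529)*(-2/5) = 1058*(-2/5) = -2116/5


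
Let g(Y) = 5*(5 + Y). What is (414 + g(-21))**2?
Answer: 111556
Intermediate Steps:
g(Y) = 25 + 5*Y
(414 + g(-21))**2 = (414 + (25 + 5*(-21)))**2 = (414 + (25 - 105))**2 = (414 - 80)**2 = 334**2 = 111556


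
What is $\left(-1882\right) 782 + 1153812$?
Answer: $-317912$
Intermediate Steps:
$\left(-1882\right) 782 + 1153812 = -1471724 + 1153812 = -317912$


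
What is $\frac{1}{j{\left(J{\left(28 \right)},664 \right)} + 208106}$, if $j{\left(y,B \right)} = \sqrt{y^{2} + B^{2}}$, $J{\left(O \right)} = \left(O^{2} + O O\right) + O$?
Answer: $\frac{104053}{21652559562} - \frac{\sqrt{186757}}{10826279781} \approx 4.7657 \cdot 10^{-6}$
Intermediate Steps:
$J{\left(O \right)} = O + 2 O^{2}$ ($J{\left(O \right)} = \left(O^{2} + O^{2}\right) + O = 2 O^{2} + O = O + 2 O^{2}$)
$j{\left(y,B \right)} = \sqrt{B^{2} + y^{2}}$
$\frac{1}{j{\left(J{\left(28 \right)},664 \right)} + 208106} = \frac{1}{\sqrt{664^{2} + \left(28 \left(1 + 2 \cdot 28\right)\right)^{2}} + 208106} = \frac{1}{\sqrt{440896 + \left(28 \left(1 + 56\right)\right)^{2}} + 208106} = \frac{1}{\sqrt{440896 + \left(28 \cdot 57\right)^{2}} + 208106} = \frac{1}{\sqrt{440896 + 1596^{2}} + 208106} = \frac{1}{\sqrt{440896 + 2547216} + 208106} = \frac{1}{\sqrt{2988112} + 208106} = \frac{1}{4 \sqrt{186757} + 208106} = \frac{1}{208106 + 4 \sqrt{186757}}$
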